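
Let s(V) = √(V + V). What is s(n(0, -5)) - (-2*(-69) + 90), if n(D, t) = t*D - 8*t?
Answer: -228 + 4*√5 ≈ -219.06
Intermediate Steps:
n(D, t) = -8*t + D*t (n(D, t) = D*t - 8*t = -8*t + D*t)
s(V) = √2*√V (s(V) = √(2*V) = √2*√V)
s(n(0, -5)) - (-2*(-69) + 90) = √2*√(-5*(-8 + 0)) - (-2*(-69) + 90) = √2*√(-5*(-8)) - (138 + 90) = √2*√40 - 1*228 = √2*(2*√10) - 228 = 4*√5 - 228 = -228 + 4*√5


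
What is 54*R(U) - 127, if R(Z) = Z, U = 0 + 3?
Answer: 35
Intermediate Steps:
U = 3
54*R(U) - 127 = 54*3 - 127 = 162 - 127 = 35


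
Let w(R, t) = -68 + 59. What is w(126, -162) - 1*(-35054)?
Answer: 35045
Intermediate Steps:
w(R, t) = -9
w(126, -162) - 1*(-35054) = -9 - 1*(-35054) = -9 + 35054 = 35045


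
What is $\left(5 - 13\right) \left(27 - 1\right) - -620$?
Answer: $412$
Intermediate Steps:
$\left(5 - 13\right) \left(27 - 1\right) - -620 = \left(-8\right) 26 + 620 = -208 + 620 = 412$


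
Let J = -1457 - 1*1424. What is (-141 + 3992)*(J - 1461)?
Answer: -16721042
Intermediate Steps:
J = -2881 (J = -1457 - 1424 = -2881)
(-141 + 3992)*(J - 1461) = (-141 + 3992)*(-2881 - 1461) = 3851*(-4342) = -16721042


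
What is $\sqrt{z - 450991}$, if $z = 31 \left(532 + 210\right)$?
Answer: $i \sqrt{427989} \approx 654.21 i$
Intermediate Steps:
$z = 23002$ ($z = 31 \cdot 742 = 23002$)
$\sqrt{z - 450991} = \sqrt{23002 - 450991} = \sqrt{-427989} = i \sqrt{427989}$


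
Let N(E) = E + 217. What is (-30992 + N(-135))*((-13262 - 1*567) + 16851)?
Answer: -93410020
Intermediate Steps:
N(E) = 217 + E
(-30992 + N(-135))*((-13262 - 1*567) + 16851) = (-30992 + (217 - 135))*((-13262 - 1*567) + 16851) = (-30992 + 82)*((-13262 - 567) + 16851) = -30910*(-13829 + 16851) = -30910*3022 = -93410020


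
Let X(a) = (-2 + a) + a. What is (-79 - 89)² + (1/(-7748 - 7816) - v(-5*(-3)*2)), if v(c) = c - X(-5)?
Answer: 438624647/15564 ≈ 28182.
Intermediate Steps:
X(a) = -2 + 2*a
v(c) = 12 + c (v(c) = c - (-2 + 2*(-5)) = c - (-2 - 10) = c - 1*(-12) = c + 12 = 12 + c)
(-79 - 89)² + (1/(-7748 - 7816) - v(-5*(-3)*2)) = (-79 - 89)² + (1/(-7748 - 7816) - (12 - 5*(-3)*2)) = (-168)² + (1/(-15564) - (12 + 15*2)) = 28224 + (-1/15564 - (12 + 30)) = 28224 + (-1/15564 - 1*42) = 28224 + (-1/15564 - 42) = 28224 - 653689/15564 = 438624647/15564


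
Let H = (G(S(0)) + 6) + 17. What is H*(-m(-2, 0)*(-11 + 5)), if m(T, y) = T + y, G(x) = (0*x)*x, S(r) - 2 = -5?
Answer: -276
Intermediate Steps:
S(r) = -3 (S(r) = 2 - 5 = -3)
G(x) = 0 (G(x) = 0*x = 0)
H = 23 (H = (0 + 6) + 17 = 6 + 17 = 23)
H*(-m(-2, 0)*(-11 + 5)) = 23*(-(-2 + 0)*(-11 + 5)) = 23*(-(-2)*(-6)) = 23*(-1*12) = 23*(-12) = -276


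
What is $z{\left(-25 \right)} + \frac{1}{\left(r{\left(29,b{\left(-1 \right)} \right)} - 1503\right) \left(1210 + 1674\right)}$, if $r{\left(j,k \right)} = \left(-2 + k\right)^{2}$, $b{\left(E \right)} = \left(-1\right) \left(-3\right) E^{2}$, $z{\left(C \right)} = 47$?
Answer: $\frac{203593095}{4331768} \approx 47.0$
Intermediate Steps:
$b{\left(E \right)} = 3 E^{2}$
$z{\left(-25 \right)} + \frac{1}{\left(r{\left(29,b{\left(-1 \right)} \right)} - 1503\right) \left(1210 + 1674\right)} = 47 + \frac{1}{\left(\left(-2 + 3 \left(-1\right)^{2}\right)^{2} - 1503\right) \left(1210 + 1674\right)} = 47 + \frac{1}{\left(\left(-2 + 3 \cdot 1\right)^{2} - 1503\right) 2884} = 47 + \frac{1}{\left(\left(-2 + 3\right)^{2} - 1503\right) 2884} = 47 + \frac{1}{\left(1^{2} - 1503\right) 2884} = 47 + \frac{1}{\left(1 - 1503\right) 2884} = 47 + \frac{1}{\left(-1502\right) 2884} = 47 + \frac{1}{-4331768} = 47 - \frac{1}{4331768} = \frac{203593095}{4331768}$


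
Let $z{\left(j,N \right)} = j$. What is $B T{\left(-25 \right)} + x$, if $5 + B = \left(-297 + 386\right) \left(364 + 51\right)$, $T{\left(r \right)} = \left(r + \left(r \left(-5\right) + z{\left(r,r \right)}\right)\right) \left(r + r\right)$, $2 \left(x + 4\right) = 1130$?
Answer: $-138486939$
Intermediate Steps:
$x = 561$ ($x = -4 + \frac{1}{2} \cdot 1130 = -4 + 565 = 561$)
$T{\left(r \right)} = - 6 r^{2}$ ($T{\left(r \right)} = \left(r + \left(r \left(-5\right) + r\right)\right) \left(r + r\right) = \left(r + \left(- 5 r + r\right)\right) 2 r = \left(r - 4 r\right) 2 r = - 3 r 2 r = - 6 r^{2}$)
$B = 36930$ ($B = -5 + \left(-297 + 386\right) \left(364 + 51\right) = -5 + 89 \cdot 415 = -5 + 36935 = 36930$)
$B T{\left(-25 \right)} + x = 36930 \left(- 6 \left(-25\right)^{2}\right) + 561 = 36930 \left(\left(-6\right) 625\right) + 561 = 36930 \left(-3750\right) + 561 = -138487500 + 561 = -138486939$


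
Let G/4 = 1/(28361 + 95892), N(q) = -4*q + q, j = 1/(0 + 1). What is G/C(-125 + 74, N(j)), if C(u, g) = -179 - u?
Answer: -1/3976096 ≈ -2.5150e-7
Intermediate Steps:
j = 1 (j = 1/1 = 1)
N(q) = -3*q
G = 4/124253 (G = 4/(28361 + 95892) = 4/124253 ≈ 3.2192e-5)
G/C(-125 + 74, N(j)) = 4/(124253*(-179 - (-125 + 74))) = 4/(124253*(-179 - 1*(-51))) = 4/(124253*(-179 + 51)) = (4/124253)/(-128) = (4/124253)*(-1/128) = -1/3976096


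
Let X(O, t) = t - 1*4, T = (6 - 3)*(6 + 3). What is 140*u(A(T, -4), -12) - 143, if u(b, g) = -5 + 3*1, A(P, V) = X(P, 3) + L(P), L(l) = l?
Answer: -423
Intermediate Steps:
T = 27 (T = 3*9 = 27)
X(O, t) = -4 + t (X(O, t) = t - 4 = -4 + t)
A(P, V) = -1 + P (A(P, V) = (-4 + 3) + P = -1 + P)
u(b, g) = -2 (u(b, g) = -5 + 3 = -2)
140*u(A(T, -4), -12) - 143 = 140*(-2) - 143 = -280 - 143 = -423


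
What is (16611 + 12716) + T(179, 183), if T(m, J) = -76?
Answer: 29251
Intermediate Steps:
(16611 + 12716) + T(179, 183) = (16611 + 12716) - 76 = 29327 - 76 = 29251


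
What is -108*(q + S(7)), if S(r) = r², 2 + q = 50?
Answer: -10476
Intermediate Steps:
q = 48 (q = -2 + 50 = 48)
-108*(q + S(7)) = -108*(48 + 7²) = -108*(48 + 49) = -108*97 = -10476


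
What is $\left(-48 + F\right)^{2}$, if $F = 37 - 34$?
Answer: $2025$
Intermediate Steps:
$F = 3$ ($F = 37 - 34 = 3$)
$\left(-48 + F\right)^{2} = \left(-48 + 3\right)^{2} = \left(-45\right)^{2} = 2025$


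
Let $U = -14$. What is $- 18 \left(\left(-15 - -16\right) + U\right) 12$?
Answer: $2808$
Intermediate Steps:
$- 18 \left(\left(-15 - -16\right) + U\right) 12 = - 18 \left(\left(-15 - -16\right) - 14\right) 12 = - 18 \left(\left(-15 + 16\right) - 14\right) 12 = - 18 \left(1 - 14\right) 12 = \left(-18\right) \left(-13\right) 12 = 234 \cdot 12 = 2808$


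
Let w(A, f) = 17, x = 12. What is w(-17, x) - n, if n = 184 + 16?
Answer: -183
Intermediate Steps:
n = 200
w(-17, x) - n = 17 - 1*200 = 17 - 200 = -183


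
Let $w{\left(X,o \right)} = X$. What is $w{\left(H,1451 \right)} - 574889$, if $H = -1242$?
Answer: $-576131$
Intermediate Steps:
$w{\left(H,1451 \right)} - 574889 = -1242 - 574889 = -576131$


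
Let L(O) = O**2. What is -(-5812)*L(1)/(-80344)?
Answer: -1453/20086 ≈ -0.072339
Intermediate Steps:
-(-5812)*L(1)/(-80344) = -(-5812)*1**2/(-80344) = -(-5812)*(-1/80344) = -5812*(-1)*(-1/80344) = 5812*(-1/80344) = -1453/20086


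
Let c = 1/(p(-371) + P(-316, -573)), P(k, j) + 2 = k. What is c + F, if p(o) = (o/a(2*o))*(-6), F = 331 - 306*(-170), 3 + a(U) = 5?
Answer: 41619046/795 ≈ 52351.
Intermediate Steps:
P(k, j) = -2 + k
a(U) = 2 (a(U) = -3 + 5 = 2)
F = 52351 (F = 331 + 52020 = 52351)
p(o) = -3*o (p(o) = (o/2)*(-6) = -3*o)
c = 1/795 (c = 1/(-3*(-371) + (-2 - 316)) = 1/(1113 - 318) = 1/795 ≈ 0.0012579)
c + F = 1/795 + 52351 = 41619046/795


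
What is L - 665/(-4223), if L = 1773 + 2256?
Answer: 17015132/4223 ≈ 4029.2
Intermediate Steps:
L = 4029
L - 665/(-4223) = 4029 - 665/(-4223) = 4029 - 665*(-1/4223) = 4029 + 665/4223 = 17015132/4223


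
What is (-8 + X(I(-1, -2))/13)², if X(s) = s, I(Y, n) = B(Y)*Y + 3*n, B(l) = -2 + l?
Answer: 11449/169 ≈ 67.746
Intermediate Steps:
I(Y, n) = 3*n + Y*(-2 + Y) (I(Y, n) = (-2 + Y)*Y + 3*n = Y*(-2 + Y) + 3*n = 3*n + Y*(-2 + Y))
(-8 + X(I(-1, -2))/13)² = (-8 + (3*(-2) - (-2 - 1))/13)² = (-8 + (-6 - 1*(-3))*(1/13))² = (-8 + (-6 + 3)*(1/13))² = (-8 - 3*1/13)² = (-8 - 3/13)² = (-107/13)² = 11449/169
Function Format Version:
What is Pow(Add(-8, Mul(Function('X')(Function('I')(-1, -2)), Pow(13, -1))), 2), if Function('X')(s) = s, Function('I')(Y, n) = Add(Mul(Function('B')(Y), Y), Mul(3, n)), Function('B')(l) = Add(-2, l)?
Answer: Rational(11449, 169) ≈ 67.746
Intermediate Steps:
Function('I')(Y, n) = Add(Mul(3, n), Mul(Y, Add(-2, Y))) (Function('I')(Y, n) = Add(Mul(Add(-2, Y), Y), Mul(3, n)) = Add(Mul(Y, Add(-2, Y)), Mul(3, n)) = Add(Mul(3, n), Mul(Y, Add(-2, Y))))
Pow(Add(-8, Mul(Function('X')(Function('I')(-1, -2)), Pow(13, -1))), 2) = Pow(Add(-8, Mul(Add(Mul(3, -2), Mul(-1, Add(-2, -1))), Pow(13, -1))), 2) = Pow(Add(-8, Mul(Add(-6, Mul(-1, -3)), Rational(1, 13))), 2) = Pow(Add(-8, Mul(Add(-6, 3), Rational(1, 13))), 2) = Pow(Add(-8, Mul(-3, Rational(1, 13))), 2) = Pow(Add(-8, Rational(-3, 13)), 2) = Pow(Rational(-107, 13), 2) = Rational(11449, 169)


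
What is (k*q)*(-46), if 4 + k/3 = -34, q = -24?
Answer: -125856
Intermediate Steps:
k = -114 (k = -12 + 3*(-34) = -12 - 102 = -114)
(k*q)*(-46) = -114*(-24)*(-46) = 2736*(-46) = -125856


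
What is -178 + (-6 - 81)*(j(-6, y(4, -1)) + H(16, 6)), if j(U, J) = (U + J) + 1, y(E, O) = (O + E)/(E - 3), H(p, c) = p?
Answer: -1396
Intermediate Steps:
y(E, O) = (E + O)/(-3 + E)
j(U, J) = 1 + J + U (j(U, J) = (J + U) + 1 = 1 + J + U)
-178 + (-6 - 81)*(j(-6, y(4, -1)) + H(16, 6)) = -178 + (-6 - 81)*((1 + (4 - 1)/(-3 + 4) - 6) + 16) = -178 - 87*((1 + 3/1 - 6) + 16) = -178 - 87*((1 + 1*3 - 6) + 16) = -178 - 87*((1 + 3 - 6) + 16) = -178 - 87*(-2 + 16) = -178 - 87*14 = -178 - 1218 = -1396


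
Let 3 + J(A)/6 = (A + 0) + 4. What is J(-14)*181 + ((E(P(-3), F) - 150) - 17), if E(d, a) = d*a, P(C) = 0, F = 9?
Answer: -14285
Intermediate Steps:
J(A) = 6 + 6*A (J(A) = -18 + 6*((A + 0) + 4) = -18 + 6*(A + 4) = -18 + 6*(4 + A) = -18 + (24 + 6*A) = 6 + 6*A)
E(d, a) = a*d
J(-14)*181 + ((E(P(-3), F) - 150) - 17) = (6 + 6*(-14))*181 + ((9*0 - 150) - 17) = (6 - 84)*181 + ((0 - 150) - 17) = -78*181 + (-150 - 17) = -14118 - 167 = -14285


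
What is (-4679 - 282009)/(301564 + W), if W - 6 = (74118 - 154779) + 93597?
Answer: -143344/157253 ≈ -0.91155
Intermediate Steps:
W = 12942 (W = 6 + ((74118 - 154779) + 93597) = 6 + (-80661 + 93597) = 6 + 12936 = 12942)
(-4679 - 282009)/(301564 + W) = (-4679 - 282009)/(301564 + 12942) = -286688/314506 = -286688*1/314506 = -143344/157253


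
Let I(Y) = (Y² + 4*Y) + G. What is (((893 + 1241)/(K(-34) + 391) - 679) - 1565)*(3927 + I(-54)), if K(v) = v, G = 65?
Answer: -763819144/51 ≈ -1.4977e+7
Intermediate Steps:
I(Y) = 65 + Y² + 4*Y (I(Y) = (Y² + 4*Y) + 65 = 65 + Y² + 4*Y)
(((893 + 1241)/(K(-34) + 391) - 679) - 1565)*(3927 + I(-54)) = (((893 + 1241)/(-34 + 391) - 679) - 1565)*(3927 + (65 + (-54)² + 4*(-54))) = ((2134/357 - 679) - 1565)*(3927 + (65 + 2916 - 216)) = ((2134*(1/357) - 679) - 1565)*(3927 + 2765) = ((2134/357 - 679) - 1565)*6692 = (-240269/357 - 1565)*6692 = -798974/357*6692 = -763819144/51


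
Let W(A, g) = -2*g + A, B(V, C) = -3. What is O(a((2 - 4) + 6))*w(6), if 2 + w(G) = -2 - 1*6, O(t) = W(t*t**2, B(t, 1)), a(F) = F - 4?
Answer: -60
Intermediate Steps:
a(F) = -4 + F
W(A, g) = A - 2*g
O(t) = 6 + t**3 (O(t) = t*t**2 - 2*(-3) = t**3 + 6 = 6 + t**3)
w(G) = -10 (w(G) = -2 + (-2 - 1*6) = -2 + (-2 - 6) = -2 - 8 = -10)
O(a((2 - 4) + 6))*w(6) = (6 + (-4 + ((2 - 4) + 6))**3)*(-10) = (6 + (-4 + (-2 + 6))**3)*(-10) = (6 + (-4 + 4)**3)*(-10) = (6 + 0**3)*(-10) = (6 + 0)*(-10) = 6*(-10) = -60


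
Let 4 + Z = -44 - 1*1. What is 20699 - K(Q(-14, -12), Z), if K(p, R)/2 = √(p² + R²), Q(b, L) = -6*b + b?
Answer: 20699 - 14*√149 ≈ 20528.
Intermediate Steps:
Q(b, L) = -5*b
Z = -49 (Z = -4 + (-44 - 1*1) = -4 + (-44 - 1) = -4 - 45 = -49)
K(p, R) = 2*√(R² + p²) (K(p, R) = 2*√(p² + R²) = 2*√(R² + p²))
20699 - K(Q(-14, -12), Z) = 20699 - 2*√((-49)² + (-5*(-14))²) = 20699 - 2*√(2401 + 70²) = 20699 - 2*√(2401 + 4900) = 20699 - 2*√7301 = 20699 - 2*7*√149 = 20699 - 14*√149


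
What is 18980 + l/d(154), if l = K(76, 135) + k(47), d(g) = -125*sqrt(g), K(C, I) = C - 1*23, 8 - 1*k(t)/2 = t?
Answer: 18980 + sqrt(154)/770 ≈ 18980.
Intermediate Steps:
k(t) = 16 - 2*t
K(C, I) = -23 + C (K(C, I) = C - 23 = -23 + C)
l = -25 (l = (-23 + 76) + (16 - 2*47) = 53 + (16 - 94) = 53 - 78 = -25)
18980 + l/d(154) = 18980 - 25*(-sqrt(154)/19250) = 18980 - (-1)*sqrt(154)/770 = 18980 + sqrt(154)/770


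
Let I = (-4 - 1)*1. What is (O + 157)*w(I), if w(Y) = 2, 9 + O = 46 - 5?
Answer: 378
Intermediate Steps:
O = 32 (O = -9 + (46 - 5) = -9 + 41 = 32)
I = -5 (I = -5*1 = -5)
(O + 157)*w(I) = (32 + 157)*2 = 189*2 = 378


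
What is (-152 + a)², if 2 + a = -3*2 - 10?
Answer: 28900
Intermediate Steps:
a = -18 (a = -2 + (-3*2 - 10) = -2 + (-6 - 10) = -2 - 16 = -18)
(-152 + a)² = (-152 - 18)² = (-170)² = 28900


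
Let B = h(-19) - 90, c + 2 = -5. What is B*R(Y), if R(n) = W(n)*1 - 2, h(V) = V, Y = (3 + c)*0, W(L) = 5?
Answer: -327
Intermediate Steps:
c = -7 (c = -2 - 5 = -7)
Y = 0 (Y = (3 - 7)*0 = -4*0 = 0)
R(n) = 3 (R(n) = 5*1 - 2 = 5 - 2 = 3)
B = -109 (B = -19 - 90 = -109)
B*R(Y) = -109*3 = -327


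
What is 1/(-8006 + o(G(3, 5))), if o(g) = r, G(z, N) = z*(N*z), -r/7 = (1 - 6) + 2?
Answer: -1/7985 ≈ -0.00012523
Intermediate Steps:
r = 21 (r = -7*((1 - 6) + 2) = -7*(-5 + 2) = -7*(-3) = 21)
G(z, N) = N*z²
o(g) = 21
1/(-8006 + o(G(3, 5))) = 1/(-8006 + 21) = 1/(-7985) = -1/7985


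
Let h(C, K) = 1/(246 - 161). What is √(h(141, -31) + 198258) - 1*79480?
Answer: -79480 + √1432414135/85 ≈ -79035.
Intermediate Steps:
h(C, K) = 1/85
√(h(141, -31) + 198258) - 1*79480 = √(1/85 + 198258) - 1*79480 = √(16851931/85) - 79480 = √1432414135/85 - 79480 = -79480 + √1432414135/85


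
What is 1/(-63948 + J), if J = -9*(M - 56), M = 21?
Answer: -1/63633 ≈ -1.5715e-5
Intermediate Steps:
J = 315 (J = -9*(21 - 56) = -9*(-35) = 315)
1/(-63948 + J) = 1/(-63948 + 315) = 1/(-63633) = -1/63633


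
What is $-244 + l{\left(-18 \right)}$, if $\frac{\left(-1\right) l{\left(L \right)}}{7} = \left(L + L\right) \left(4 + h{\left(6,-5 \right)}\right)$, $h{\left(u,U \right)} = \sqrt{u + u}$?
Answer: $764 + 504 \sqrt{3} \approx 1637.0$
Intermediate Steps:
$h{\left(u,U \right)} = \sqrt{2} \sqrt{u}$ ($h{\left(u,U \right)} = \sqrt{2 u} = \sqrt{2} \sqrt{u}$)
$l{\left(L \right)} = - 14 L \left(4 + 2 \sqrt{3}\right)$ ($l{\left(L \right)} = - 7 \left(L + L\right) \left(4 + \sqrt{2} \sqrt{6}\right) = - 7 \cdot 2 L \left(4 + 2 \sqrt{3}\right) = - 14 L \left(4 + 2 \sqrt{3}\right)$)
$-244 + l{\left(-18 \right)} = -244 - - 504 \left(2 + \sqrt{3}\right) = -244 + \left(1008 + 504 \sqrt{3}\right) = 764 + 504 \sqrt{3}$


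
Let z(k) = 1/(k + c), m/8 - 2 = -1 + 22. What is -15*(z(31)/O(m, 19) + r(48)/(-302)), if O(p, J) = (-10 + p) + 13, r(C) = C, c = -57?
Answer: 1752585/734162 ≈ 2.3872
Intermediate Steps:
m = 184 (m = 16 + 8*(-1 + 22) = 16 + 8*21 = 16 + 168 = 184)
z(k) = 1/(-57 + k) (z(k) = 1/(k - 57) = 1/(-57 + k))
O(p, J) = 3 + p
-15*(z(31)/O(m, 19) + r(48)/(-302)) = -15*(1/((-57 + 31)*(3 + 184)) + 48/(-302)) = -15*(1/(-26*187) + 48*(-1/302)) = -15*(-1/26*1/187 - 24/151) = -15*(-1/4862 - 24/151) = -15*(-116839/734162) = 1752585/734162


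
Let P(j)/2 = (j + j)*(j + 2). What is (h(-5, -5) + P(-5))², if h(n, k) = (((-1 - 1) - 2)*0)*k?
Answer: 3600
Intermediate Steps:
P(j) = 4*j*(2 + j) (P(j) = 2*((j + j)*(j + 2)) = 2*((2*j)*(2 + j)) = 2*(2*j*(2 + j)) = 4*j*(2 + j))
h(n, k) = 0 (h(n, k) = ((-2 - 2)*0)*k = (-4*0)*k = 0*k = 0)
(h(-5, -5) + P(-5))² = (0 + 4*(-5)*(2 - 5))² = (0 + 4*(-5)*(-3))² = (0 + 60)² = 60² = 3600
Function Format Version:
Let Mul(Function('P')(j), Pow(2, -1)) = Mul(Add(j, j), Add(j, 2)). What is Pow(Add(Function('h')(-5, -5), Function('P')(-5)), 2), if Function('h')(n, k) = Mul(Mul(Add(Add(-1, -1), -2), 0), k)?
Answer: 3600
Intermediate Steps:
Function('P')(j) = Mul(4, j, Add(2, j)) (Function('P')(j) = Mul(2, Mul(Add(j, j), Add(j, 2))) = Mul(2, Mul(Mul(2, j), Add(2, j))) = Mul(2, Mul(2, j, Add(2, j))) = Mul(4, j, Add(2, j)))
Function('h')(n, k) = 0 (Function('h')(n, k) = Mul(Mul(Add(-2, -2), 0), k) = Mul(Mul(-4, 0), k) = Mul(0, k) = 0)
Pow(Add(Function('h')(-5, -5), Function('P')(-5)), 2) = Pow(Add(0, Mul(4, -5, Add(2, -5))), 2) = Pow(Add(0, Mul(4, -5, -3)), 2) = Pow(Add(0, 60), 2) = Pow(60, 2) = 3600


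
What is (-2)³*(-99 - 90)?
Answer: 1512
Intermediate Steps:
(-2)³*(-99 - 90) = -8*(-189) = 1512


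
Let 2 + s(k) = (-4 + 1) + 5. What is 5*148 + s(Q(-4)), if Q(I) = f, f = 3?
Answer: 740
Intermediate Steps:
Q(I) = 3
s(k) = 0 (s(k) = -2 + ((-4 + 1) + 5) = -2 + (-3 + 5) = -2 + 2 = 0)
5*148 + s(Q(-4)) = 5*148 + 0 = 740 + 0 = 740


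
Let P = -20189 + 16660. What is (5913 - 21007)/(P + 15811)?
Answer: -7547/6141 ≈ -1.2290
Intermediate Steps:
P = -3529
(5913 - 21007)/(P + 15811) = (5913 - 21007)/(-3529 + 15811) = -15094/12282 = -15094*1/12282 = -7547/6141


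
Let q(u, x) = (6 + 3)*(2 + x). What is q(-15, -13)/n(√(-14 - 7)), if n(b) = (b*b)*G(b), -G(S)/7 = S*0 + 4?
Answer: -33/196 ≈ -0.16837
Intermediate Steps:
G(S) = -28 (G(S) = -7*(S*0 + 4) = -7*(0 + 4) = -7*4 = -28)
n(b) = -28*b² (n(b) = (b*b)*(-28) = b²*(-28) = -28*b²)
q(u, x) = 18 + 9*x (q(u, x) = 9*(2 + x) = 18 + 9*x)
q(-15, -13)/n(√(-14 - 7)) = (18 + 9*(-13))/((-28*(√(-14 - 7))²)) = (18 - 117)/((-28*(√(-21))²)) = -99/((-28*(I*√21)²)) = -99/((-28*(-21))) = -99/588 = -99*1/588 = -33/196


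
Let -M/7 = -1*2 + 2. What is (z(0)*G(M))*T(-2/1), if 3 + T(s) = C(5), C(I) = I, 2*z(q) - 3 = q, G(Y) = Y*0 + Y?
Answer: 0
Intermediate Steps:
M = 0 (M = -7*(-1*2 + 2) = -7*(-2 + 2) = -7*0 = 0)
G(Y) = Y (G(Y) = 0 + Y = Y)
z(q) = 3/2 + q/2
T(s) = 2 (T(s) = -3 + 5 = 2)
(z(0)*G(M))*T(-2/1) = ((3/2 + (½)*0)*0)*2 = ((3/2 + 0)*0)*2 = ((3/2)*0)*2 = 0*2 = 0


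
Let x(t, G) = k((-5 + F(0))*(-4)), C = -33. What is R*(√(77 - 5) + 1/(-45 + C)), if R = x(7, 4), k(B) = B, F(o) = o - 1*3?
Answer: -16/39 + 192*√2 ≈ 271.12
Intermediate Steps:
F(o) = -3 + o (F(o) = o - 3 = -3 + o)
x(t, G) = 32 (x(t, G) = (-5 + (-3 + 0))*(-4) = (-5 - 3)*(-4) = -8*(-4) = 32)
R = 32
R*(√(77 - 5) + 1/(-45 + C)) = 32*(√(77 - 5) + 1/(-45 - 33)) = 32*(√72 + 1/(-78)) = 32*(6*√2 - 1/78) = 32*(-1/78 + 6*√2) = -16/39 + 192*√2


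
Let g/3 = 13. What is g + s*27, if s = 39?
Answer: 1092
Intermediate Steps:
g = 39 (g = 3*13 = 39)
g + s*27 = 39 + 39*27 = 39 + 1053 = 1092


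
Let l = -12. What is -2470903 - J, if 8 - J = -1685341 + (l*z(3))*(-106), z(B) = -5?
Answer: -4162612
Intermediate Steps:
J = 1691709 (J = 8 - (-1685341 - 12*(-5)*(-106)) = 8 - (-1685341 + 60*(-106)) = 8 - (-1685341 - 6360) = 8 - 1*(-1691701) = 8 + 1691701 = 1691709)
-2470903 - J = -2470903 - 1*1691709 = -2470903 - 1691709 = -4162612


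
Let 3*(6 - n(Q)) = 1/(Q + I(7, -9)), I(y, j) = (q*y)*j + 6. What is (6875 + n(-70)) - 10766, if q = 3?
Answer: -2948714/759 ≈ -3885.0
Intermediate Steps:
I(y, j) = 6 + 3*j*y (I(y, j) = (3*y)*j + 6 = 3*j*y + 6 = 6 + 3*j*y)
n(Q) = 6 - 1/(3*(-183 + Q)) (n(Q) = 6 - 1/(3*(Q + (6 + 3*(-9)*7))) = 6 - 1/(3*(Q + (6 - 189))) = 6 - 1/(3*(Q - 183)) = 6 - 1/(3*(-183 + Q)))
(6875 + n(-70)) - 10766 = (6875 + (-3295 + 18*(-70))/(3*(-183 - 70))) - 10766 = (6875 + (1/3)*(-3295 - 1260)/(-253)) - 10766 = (6875 + (1/3)*(-1/253)*(-4555)) - 10766 = (6875 + 4555/759) - 10766 = 5222680/759 - 10766 = -2948714/759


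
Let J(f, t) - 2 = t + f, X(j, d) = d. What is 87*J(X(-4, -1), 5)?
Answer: 522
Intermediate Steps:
J(f, t) = 2 + f + t (J(f, t) = 2 + (t + f) = 2 + (f + t) = 2 + f + t)
87*J(X(-4, -1), 5) = 87*(2 - 1 + 5) = 87*6 = 522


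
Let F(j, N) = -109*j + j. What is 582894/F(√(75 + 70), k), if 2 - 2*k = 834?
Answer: -32383*√145/870 ≈ -448.21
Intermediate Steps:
k = -416 (k = 1 - ½*834 = 1 - 417 = -416)
F(j, N) = -108*j
582894/F(√(75 + 70), k) = 582894/((-108*√(75 + 70))) = 582894/((-108*√145)) = 582894*(-√145/15660) = -32383*√145/870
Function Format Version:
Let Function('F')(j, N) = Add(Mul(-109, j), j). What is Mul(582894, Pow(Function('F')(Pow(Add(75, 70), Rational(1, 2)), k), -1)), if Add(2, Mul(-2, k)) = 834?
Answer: Mul(Rational(-32383, 870), Pow(145, Rational(1, 2))) ≈ -448.21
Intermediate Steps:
k = -416 (k = Add(1, Mul(Rational(-1, 2), 834)) = Add(1, -417) = -416)
Function('F')(j, N) = Mul(-108, j)
Mul(582894, Pow(Function('F')(Pow(Add(75, 70), Rational(1, 2)), k), -1)) = Mul(582894, Pow(Mul(-108, Pow(Add(75, 70), Rational(1, 2))), -1)) = Mul(582894, Pow(Mul(-108, Pow(145, Rational(1, 2))), -1)) = Mul(582894, Mul(Rational(-1, 15660), Pow(145, Rational(1, 2)))) = Mul(Rational(-32383, 870), Pow(145, Rational(1, 2)))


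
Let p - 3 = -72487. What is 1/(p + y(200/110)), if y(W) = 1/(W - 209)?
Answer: -2279/165191047 ≈ -1.3796e-5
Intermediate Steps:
p = -72484 (p = 3 - 72487 = -72484)
y(W) = 1/(-209 + W)
1/(p + y(200/110)) = 1/(-72484 + 1/(-209 + 200/110)) = 1/(-72484 + 1/(-209 + 200*(1/110))) = 1/(-72484 + 1/(-209 + 20/11)) = 1/(-72484 + 1/(-2279/11)) = 1/(-72484 - 11/2279) = 1/(-165191047/2279) = -2279/165191047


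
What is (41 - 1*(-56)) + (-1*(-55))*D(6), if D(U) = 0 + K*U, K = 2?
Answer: 757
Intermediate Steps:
D(U) = 2*U (D(U) = 0 + 2*U = 2*U)
(41 - 1*(-56)) + (-1*(-55))*D(6) = (41 - 1*(-56)) + (-1*(-55))*(2*6) = (41 + 56) + 55*12 = 97 + 660 = 757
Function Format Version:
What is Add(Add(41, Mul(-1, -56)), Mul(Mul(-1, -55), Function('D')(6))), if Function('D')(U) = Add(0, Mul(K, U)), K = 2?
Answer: 757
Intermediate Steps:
Function('D')(U) = Mul(2, U) (Function('D')(U) = Add(0, Mul(2, U)) = Mul(2, U))
Add(Add(41, Mul(-1, -56)), Mul(Mul(-1, -55), Function('D')(6))) = Add(Add(41, Mul(-1, -56)), Mul(Mul(-1, -55), Mul(2, 6))) = Add(Add(41, 56), Mul(55, 12)) = Add(97, 660) = 757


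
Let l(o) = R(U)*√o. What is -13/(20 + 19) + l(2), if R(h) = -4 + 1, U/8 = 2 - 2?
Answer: -⅓ - 3*√2 ≈ -4.5760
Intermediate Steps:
U = 0 (U = 8*(2 - 2) = 8*0 = 0)
R(h) = -3
l(o) = -3*√o
-13/(20 + 19) + l(2) = -13/(20 + 19) - 3*√2 = -13/39 - 3*√2 = -13*1/39 - 3*√2 = -⅓ - 3*√2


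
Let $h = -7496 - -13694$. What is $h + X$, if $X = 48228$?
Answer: $54426$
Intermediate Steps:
$h = 6198$ ($h = -7496 + 13694 = 6198$)
$h + X = 6198 + 48228 = 54426$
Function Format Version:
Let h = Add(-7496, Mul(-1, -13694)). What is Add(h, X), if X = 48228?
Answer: 54426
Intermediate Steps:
h = 6198 (h = Add(-7496, 13694) = 6198)
Add(h, X) = Add(6198, 48228) = 54426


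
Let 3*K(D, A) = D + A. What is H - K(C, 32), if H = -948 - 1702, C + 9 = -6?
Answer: -7967/3 ≈ -2655.7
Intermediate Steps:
C = -15 (C = -9 - 6 = -15)
H = -2650
K(D, A) = A/3 + D/3 (K(D, A) = (D + A)/3 = (A + D)/3 = A/3 + D/3)
H - K(C, 32) = -2650 - ((1/3)*32 + (1/3)*(-15)) = -2650 - (32/3 - 5) = -2650 - 1*17/3 = -2650 - 17/3 = -7967/3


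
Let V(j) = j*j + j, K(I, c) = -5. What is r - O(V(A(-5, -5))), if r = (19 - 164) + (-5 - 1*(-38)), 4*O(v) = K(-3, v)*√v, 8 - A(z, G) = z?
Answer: -112 + 5*√182/4 ≈ -95.137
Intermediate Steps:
A(z, G) = 8 - z
V(j) = j + j² (V(j) = j² + j = j + j²)
O(v) = -5*√v/4 (O(v) = (-5*√v)/4 = -5*√v/4)
r = -112 (r = -145 + (-5 + 38) = -145 + 33 = -112)
r - O(V(A(-5, -5))) = -112 - (-5)*√((8 - 1*(-5))*(1 + (8 - 1*(-5))))/4 = -112 - (-5)*√((8 + 5)*(1 + (8 + 5)))/4 = -112 - (-5)*√(13*(1 + 13))/4 = -112 - (-5)*√(13*14)/4 = -112 - (-5)*√182/4 = -112 + 5*√182/4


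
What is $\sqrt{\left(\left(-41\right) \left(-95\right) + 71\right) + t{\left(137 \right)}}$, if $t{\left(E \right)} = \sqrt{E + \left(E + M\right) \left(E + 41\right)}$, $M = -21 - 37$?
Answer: $\sqrt{3966 + \sqrt{14199}} \approx 63.915$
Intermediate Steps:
$M = -58$
$t{\left(E \right)} = \sqrt{E + \left(-58 + E\right) \left(41 + E\right)}$ ($t{\left(E \right)} = \sqrt{E + \left(E - 58\right) \left(E + 41\right)} = \sqrt{E + \left(-58 + E\right) \left(41 + E\right)}$)
$\sqrt{\left(\left(-41\right) \left(-95\right) + 71\right) + t{\left(137 \right)}} = \sqrt{\left(\left(-41\right) \left(-95\right) + 71\right) + \sqrt{-2378 + 137^{2} - 2192}} = \sqrt{\left(3895 + 71\right) + \sqrt{-2378 + 18769 - 2192}} = \sqrt{3966 + \sqrt{14199}}$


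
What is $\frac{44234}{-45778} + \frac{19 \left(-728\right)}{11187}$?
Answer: $- \frac{564023527}{256059243} \approx -2.2027$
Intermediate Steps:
$\frac{44234}{-45778} + \frac{19 \left(-728\right)}{11187} = 44234 \left(- \frac{1}{45778}\right) - \frac{13832}{11187} = - \frac{22117}{22889} - \frac{13832}{11187} = - \frac{564023527}{256059243}$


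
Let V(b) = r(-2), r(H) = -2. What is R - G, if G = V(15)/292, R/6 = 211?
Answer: 184837/146 ≈ 1266.0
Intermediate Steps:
V(b) = -2
R = 1266 (R = 6*211 = 1266)
G = -1/146 (G = -2/292 = -2*1/292 = -1/146 ≈ -0.0068493)
R - G = 1266 - 1*(-1/146) = 1266 + 1/146 = 184837/146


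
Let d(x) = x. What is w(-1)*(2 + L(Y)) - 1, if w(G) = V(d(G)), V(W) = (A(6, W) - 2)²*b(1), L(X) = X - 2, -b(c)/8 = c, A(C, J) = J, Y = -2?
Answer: 143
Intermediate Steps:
b(c) = -8*c
L(X) = -2 + X
V(W) = -8*(-2 + W)² (V(W) = (W - 2)²*(-8*1) = (-2 + W)²*(-8) = -8*(-2 + W)²)
w(G) = -8*(-2 + G)²
w(-1)*(2 + L(Y)) - 1 = (-8*(-2 - 1)²)*(2 + (-2 - 2)) - 1 = (-8*(-3)²)*(2 - 4) - 1 = -8*9*(-2) - 1 = -72*(-2) - 1 = 144 - 1 = 143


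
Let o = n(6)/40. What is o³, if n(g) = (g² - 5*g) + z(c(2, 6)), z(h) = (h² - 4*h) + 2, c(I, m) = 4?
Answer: 1/125 ≈ 0.0080000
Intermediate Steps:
z(h) = 2 + h² - 4*h
n(g) = 2 + g² - 5*g (n(g) = (g² - 5*g) + (2 + 4² - 4*4) = (g² - 5*g) + (2 + 16 - 16) = (g² - 5*g) + 2 = 2 + g² - 5*g)
o = ⅕ (o = (2 + 6² - 5*6)/40 = (2 + 36 - 30)*(1/40) = 8*(1/40) = ⅕ ≈ 0.20000)
o³ = (⅕)³ = 1/125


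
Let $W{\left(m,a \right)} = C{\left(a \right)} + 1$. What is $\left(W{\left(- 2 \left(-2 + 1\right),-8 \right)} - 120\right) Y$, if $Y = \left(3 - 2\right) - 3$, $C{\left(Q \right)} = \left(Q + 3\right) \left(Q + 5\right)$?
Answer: $208$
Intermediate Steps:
$C{\left(Q \right)} = \left(3 + Q\right) \left(5 + Q\right)$
$W{\left(m,a \right)} = 16 + a^{2} + 8 a$ ($W{\left(m,a \right)} = \left(15 + a^{2} + 8 a\right) + 1 = 16 + a^{2} + 8 a$)
$Y = -2$ ($Y = 1 - 3 = -2$)
$\left(W{\left(- 2 \left(-2 + 1\right),-8 \right)} - 120\right) Y = \left(\left(16 + \left(-8\right)^{2} + 8 \left(-8\right)\right) - 120\right) \left(-2\right) = \left(\left(16 + 64 - 64\right) - 120\right) \left(-2\right) = \left(16 - 120\right) \left(-2\right) = \left(-104\right) \left(-2\right) = 208$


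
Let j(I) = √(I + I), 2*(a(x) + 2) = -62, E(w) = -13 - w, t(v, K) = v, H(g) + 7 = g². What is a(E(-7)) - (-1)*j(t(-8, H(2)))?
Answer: -33 + 4*I ≈ -33.0 + 4.0*I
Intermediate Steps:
H(g) = -7 + g²
a(x) = -33 (a(x) = -2 + (½)*(-62) = -2 - 31 = -33)
j(I) = √2*√I (j(I) = √(2*I) = √2*√I)
a(E(-7)) - (-1)*j(t(-8, H(2))) = -33 - (-1)*√2*√(-8) = -33 - (-1)*√2*(2*I*√2) = -33 - (-1)*4*I = -33 - (-4)*I = -33 + 4*I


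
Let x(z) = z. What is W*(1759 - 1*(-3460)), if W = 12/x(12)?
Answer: 5219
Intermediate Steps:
W = 1 (W = 12/12 = 12*(1/12) = 1)
W*(1759 - 1*(-3460)) = 1*(1759 - 1*(-3460)) = 1*(1759 + 3460) = 1*5219 = 5219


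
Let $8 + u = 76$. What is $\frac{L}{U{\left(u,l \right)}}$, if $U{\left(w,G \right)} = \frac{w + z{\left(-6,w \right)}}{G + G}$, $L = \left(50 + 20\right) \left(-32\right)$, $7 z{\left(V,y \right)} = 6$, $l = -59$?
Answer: $\frac{925120}{241} \approx 3838.7$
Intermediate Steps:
$z{\left(V,y \right)} = \frac{6}{7}$ ($z{\left(V,y \right)} = \frac{1}{7} \cdot 6 = \frac{6}{7}$)
$u = 68$ ($u = -8 + 76 = 68$)
$L = -2240$ ($L = 70 \left(-32\right) = -2240$)
$U{\left(w,G \right)} = \frac{\frac{6}{7} + w}{2 G}$ ($U{\left(w,G \right)} = \frac{w + \frac{6}{7}}{G + G} = \frac{\frac{6}{7} + w}{2 G}$)
$\frac{L}{U{\left(u,l \right)}} = - \frac{2240}{\frac{1}{14} \frac{1}{-59} \left(6 + 7 \cdot 68\right)} = - \frac{2240}{\frac{1}{14} \left(- \frac{1}{59}\right) \left(6 + 476\right)} = - \frac{2240}{\frac{1}{14} \left(- \frac{1}{59}\right) 482} = - \frac{2240}{- \frac{241}{413}} = \left(-2240\right) \left(- \frac{413}{241}\right) = \frac{925120}{241}$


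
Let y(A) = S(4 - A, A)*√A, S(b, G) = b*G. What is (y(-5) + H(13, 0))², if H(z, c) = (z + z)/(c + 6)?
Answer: (13 - 135*I*√5)²/9 ≈ -10106.0 - 872.07*I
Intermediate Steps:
S(b, G) = G*b
H(z, c) = 2*z/(6 + c) (H(z, c) = (2*z)/(6 + c) = 2*z/(6 + c))
y(A) = A^(3/2)*(4 - A) (y(A) = (A*(4 - A))*√A = A^(3/2)*(4 - A))
(y(-5) + H(13, 0))² = ((-5)^(3/2)*(4 - 1*(-5)) + 2*13/(6 + 0))² = ((-5*I*√5)*(4 + 5) + 2*13/6)² = (-5*I*√5*9 + 2*13*(⅙))² = (-45*I*√5 + 13/3)² = (13/3 - 45*I*√5)²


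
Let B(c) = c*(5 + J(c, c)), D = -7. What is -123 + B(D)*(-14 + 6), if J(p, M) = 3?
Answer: 325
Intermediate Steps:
B(c) = 8*c (B(c) = c*(5 + 3) = c*8 = 8*c)
-123 + B(D)*(-14 + 6) = -123 + (8*(-7))*(-14 + 6) = -123 - 56*(-8) = -123 + 448 = 325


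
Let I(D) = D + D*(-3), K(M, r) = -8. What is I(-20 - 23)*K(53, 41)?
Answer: -688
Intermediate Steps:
I(D) = -2*D (I(D) = D - 3*D = -2*D)
I(-20 - 23)*K(53, 41) = -2*(-20 - 23)*(-8) = -2*(-43)*(-8) = 86*(-8) = -688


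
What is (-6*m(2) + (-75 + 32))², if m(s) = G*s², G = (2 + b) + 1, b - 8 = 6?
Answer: 203401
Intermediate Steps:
b = 14 (b = 8 + 6 = 14)
G = 17 (G = (2 + 14) + 1 = 16 + 1 = 17)
m(s) = 17*s²
(-6*m(2) + (-75 + 32))² = (-102*2² + (-75 + 32))² = (-102*4 - 43)² = (-6*68 - 43)² = (-408 - 43)² = (-451)² = 203401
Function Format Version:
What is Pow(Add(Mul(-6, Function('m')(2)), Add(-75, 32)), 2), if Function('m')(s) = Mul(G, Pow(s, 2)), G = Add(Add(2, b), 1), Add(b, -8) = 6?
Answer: 203401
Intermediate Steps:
b = 14 (b = Add(8, 6) = 14)
G = 17 (G = Add(Add(2, 14), 1) = Add(16, 1) = 17)
Function('m')(s) = Mul(17, Pow(s, 2))
Pow(Add(Mul(-6, Function('m')(2)), Add(-75, 32)), 2) = Pow(Add(Mul(-6, Mul(17, Pow(2, 2))), Add(-75, 32)), 2) = Pow(Add(Mul(-6, Mul(17, 4)), -43), 2) = Pow(Add(Mul(-6, 68), -43), 2) = Pow(Add(-408, -43), 2) = Pow(-451, 2) = 203401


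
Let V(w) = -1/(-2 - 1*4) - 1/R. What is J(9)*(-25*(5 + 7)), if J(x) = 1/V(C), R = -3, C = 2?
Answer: -600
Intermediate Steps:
V(w) = 1/2 (V(w) = -1/(-2 - 1*4) - 1/(-3) = -1/(-2 - 4) - 1*(-1/3) = -1/(-6) + 1/3 = -1*(-1/6) + 1/3 = 1/6 + 1/3 = 1/2)
J(x) = 2 (J(x) = 1/(1/2) = 2)
J(9)*(-25*(5 + 7)) = 2*(-25*(5 + 7)) = 2*(-25*12) = 2*(-300) = -600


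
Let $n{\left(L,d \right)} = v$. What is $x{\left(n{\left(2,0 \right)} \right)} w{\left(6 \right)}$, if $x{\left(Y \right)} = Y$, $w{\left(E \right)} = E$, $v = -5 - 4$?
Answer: $-54$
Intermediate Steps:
$v = -9$
$n{\left(L,d \right)} = -9$
$x{\left(n{\left(2,0 \right)} \right)} w{\left(6 \right)} = \left(-9\right) 6 = -54$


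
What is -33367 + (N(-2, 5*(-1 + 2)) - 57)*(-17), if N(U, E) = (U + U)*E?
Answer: -32058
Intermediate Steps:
N(U, E) = 2*E*U (N(U, E) = (2*U)*E = 2*E*U)
-33367 + (N(-2, 5*(-1 + 2)) - 57)*(-17) = -33367 + (2*(5*(-1 + 2))*(-2) - 57)*(-17) = -33367 + (2*(5*1)*(-2) - 57)*(-17) = -33367 + (2*5*(-2) - 57)*(-17) = -33367 + (-20 - 57)*(-17) = -33367 - 77*(-17) = -33367 + 1309 = -32058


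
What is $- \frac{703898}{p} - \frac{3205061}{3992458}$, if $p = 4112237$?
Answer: $- \frac{15990253632741}{16417933508546} \approx -0.97395$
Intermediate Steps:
$- \frac{703898}{p} - \frac{3205061}{3992458} = - \frac{703898}{4112237} - \frac{3205061}{3992458} = - \frac{15990253632741}{16417933508546}$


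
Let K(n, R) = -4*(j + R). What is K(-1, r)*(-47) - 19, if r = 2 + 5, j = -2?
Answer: 921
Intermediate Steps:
r = 7
K(n, R) = 8 - 4*R (K(n, R) = -4*(-2 + R) = 8 - 4*R)
K(-1, r)*(-47) - 19 = (8 - 4*7)*(-47) - 19 = (8 - 28)*(-47) - 19 = -20*(-47) - 19 = 940 - 19 = 921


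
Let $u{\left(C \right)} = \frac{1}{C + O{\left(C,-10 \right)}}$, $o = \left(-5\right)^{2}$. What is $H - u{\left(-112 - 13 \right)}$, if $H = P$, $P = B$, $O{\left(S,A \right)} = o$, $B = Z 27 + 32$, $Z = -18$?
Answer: $- \frac{45399}{100} \approx -453.99$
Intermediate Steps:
$B = -454$ ($B = \left(-18\right) 27 + 32 = -486 + 32 = -454$)
$o = 25$
$O{\left(S,A \right)} = 25$
$u{\left(C \right)} = \frac{1}{25 + C}$ ($u{\left(C \right)} = \frac{1}{C + 25} = \frac{1}{25 + C}$)
$P = -454$
$H = -454$
$H - u{\left(-112 - 13 \right)} = -454 - \frac{1}{25 - 125} = -454 - \frac{1}{-100} = -454 - - \frac{1}{100} = -454 + \frac{1}{100} = - \frac{45399}{100}$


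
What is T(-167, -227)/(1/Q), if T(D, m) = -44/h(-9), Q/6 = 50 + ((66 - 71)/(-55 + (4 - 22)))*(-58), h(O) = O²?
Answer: -98560/657 ≈ -150.02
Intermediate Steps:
Q = 20160/73 (Q = 6*(50 + ((66 - 71)/(-55 + (4 - 22)))*(-58)) = 6*(50 - 5/(-55 - 18)*(-58)) = 6*(50 - 5/(-73)*(-58)) = 6*(50 - 5*(-1/73)*(-58)) = 6*(50 + (5/73)*(-58)) = 6*(50 - 290/73) = 6*(3360/73) = 20160/73 ≈ 276.16)
T(D, m) = -44/81 (T(D, m) = -44/((-9)²) = -44/81)
T(-167, -227)/(1/Q) = -44/(81*(1/(20160/73))) = -44/(81*73/20160) = -44/81*20160/73 = -98560/657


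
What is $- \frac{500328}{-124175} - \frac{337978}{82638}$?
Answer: $- \frac{311156443}{5130786825} \approx -0.060645$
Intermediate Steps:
$- \frac{500328}{-124175} - \frac{337978}{82638} = \left(-500328\right) \left(- \frac{1}{124175}\right) - \frac{168989}{41319} = \frac{500328}{124175} - \frac{168989}{41319} = - \frac{311156443}{5130786825}$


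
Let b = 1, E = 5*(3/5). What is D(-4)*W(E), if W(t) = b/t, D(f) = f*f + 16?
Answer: 32/3 ≈ 10.667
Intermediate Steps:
D(f) = 16 + f² (D(f) = f² + 16 = 16 + f²)
E = 3 (E = 5*(3*(⅕)) = 5*(⅗) = 3)
W(t) = 1/t
D(-4)*W(E) = (16 + (-4)²)/3 = (16 + 16)*(⅓) = 32*(⅓) = 32/3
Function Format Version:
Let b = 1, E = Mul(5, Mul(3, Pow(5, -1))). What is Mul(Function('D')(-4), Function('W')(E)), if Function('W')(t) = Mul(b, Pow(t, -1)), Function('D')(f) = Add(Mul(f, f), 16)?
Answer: Rational(32, 3) ≈ 10.667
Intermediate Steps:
Function('D')(f) = Add(16, Pow(f, 2)) (Function('D')(f) = Add(Pow(f, 2), 16) = Add(16, Pow(f, 2)))
E = 3 (E = Mul(5, Mul(3, Rational(1, 5))) = Mul(5, Rational(3, 5)) = 3)
Function('W')(t) = Pow(t, -1) (Function('W')(t) = Mul(1, Pow(t, -1)) = Pow(t, -1))
Mul(Function('D')(-4), Function('W')(E)) = Mul(Add(16, Pow(-4, 2)), Pow(3, -1)) = Mul(Add(16, 16), Rational(1, 3)) = Mul(32, Rational(1, 3)) = Rational(32, 3)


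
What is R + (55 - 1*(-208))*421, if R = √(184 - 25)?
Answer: 110723 + √159 ≈ 1.1074e+5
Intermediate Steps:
R = √159 ≈ 12.610
R + (55 - 1*(-208))*421 = √159 + (55 - 1*(-208))*421 = √159 + (55 + 208)*421 = √159 + 263*421 = √159 + 110723 = 110723 + √159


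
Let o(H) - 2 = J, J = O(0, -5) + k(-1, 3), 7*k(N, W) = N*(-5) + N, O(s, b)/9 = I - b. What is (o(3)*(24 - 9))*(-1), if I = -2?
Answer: -3105/7 ≈ -443.57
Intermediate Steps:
O(s, b) = -18 - 9*b (O(s, b) = 9*(-2 - b) = -18 - 9*b)
k(N, W) = -4*N/7 (k(N, W) = (N*(-5) + N)/7 = (-5*N + N)/7 = (-4*N)/7 = -4*N/7)
J = 193/7 (J = (-18 - 9*(-5)) - 4/7*(-1) = (-18 + 45) + 4/7 = 27 + 4/7 = 193/7 ≈ 27.571)
o(H) = 207/7 (o(H) = 2 + 193/7 = 207/7)
(o(3)*(24 - 9))*(-1) = (207*(24 - 9)/7)*(-1) = ((207/7)*15)*(-1) = (3105/7)*(-1) = -3105/7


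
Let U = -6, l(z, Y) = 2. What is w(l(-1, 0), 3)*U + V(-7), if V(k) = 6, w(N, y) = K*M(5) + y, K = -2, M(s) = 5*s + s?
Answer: 348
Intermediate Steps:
M(s) = 6*s
w(N, y) = -60 + y (w(N, y) = -12*5 + y = -2*30 + y = -60 + y)
w(l(-1, 0), 3)*U + V(-7) = (-60 + 3)*(-6) + 6 = -57*(-6) + 6 = 342 + 6 = 348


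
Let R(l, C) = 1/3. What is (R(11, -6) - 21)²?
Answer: 3844/9 ≈ 427.11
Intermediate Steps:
R(l, C) = ⅓
(R(11, -6) - 21)² = (⅓ - 21)² = (-62/3)² = 3844/9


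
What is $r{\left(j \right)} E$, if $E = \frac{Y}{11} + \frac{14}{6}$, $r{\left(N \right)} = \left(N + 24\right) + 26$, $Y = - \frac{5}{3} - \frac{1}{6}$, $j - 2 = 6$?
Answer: $\frac{377}{3} \approx 125.67$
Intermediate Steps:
$j = 8$ ($j = 2 + 6 = 8$)
$Y = - \frac{11}{6}$ ($Y = \left(-5\right) \frac{1}{3} - \frac{1}{6} = - \frac{5}{3} - \frac{1}{6} = - \frac{11}{6} \approx -1.8333$)
$r{\left(N \right)} = 50 + N$ ($r{\left(N \right)} = \left(24 + N\right) + 26 = 50 + N$)
$E = \frac{13}{6}$ ($E = - \frac{11}{6 \cdot 11} + \frac{14}{6} = \left(- \frac{11}{6}\right) \frac{1}{11} + 14 \cdot \frac{1}{6} = - \frac{1}{6} + \frac{7}{3} = \frac{13}{6} \approx 2.1667$)
$r{\left(j \right)} E = \left(50 + 8\right) \frac{13}{6} = 58 \cdot \frac{13}{6} = \frac{377}{3}$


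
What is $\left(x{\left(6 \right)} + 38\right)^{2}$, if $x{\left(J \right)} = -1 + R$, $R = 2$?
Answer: $1521$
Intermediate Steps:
$x{\left(J \right)} = 1$ ($x{\left(J \right)} = -1 + 2 = 1$)
$\left(x{\left(6 \right)} + 38\right)^{2} = \left(1 + 38\right)^{2} = 39^{2} = 1521$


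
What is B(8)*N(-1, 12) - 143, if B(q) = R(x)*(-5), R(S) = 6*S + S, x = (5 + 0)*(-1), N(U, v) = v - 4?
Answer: 1257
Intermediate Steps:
N(U, v) = -4 + v
x = -5 (x = 5*(-1) = -5)
R(S) = 7*S
B(q) = 175 (B(q) = (7*(-5))*(-5) = -35*(-5) = 175)
B(8)*N(-1, 12) - 143 = 175*(-4 + 12) - 143 = 175*8 - 143 = 1400 - 143 = 1257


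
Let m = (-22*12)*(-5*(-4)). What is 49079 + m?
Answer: 43799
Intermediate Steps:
m = -5280 (m = -264*20 = -5280)
49079 + m = 49079 - 5280 = 43799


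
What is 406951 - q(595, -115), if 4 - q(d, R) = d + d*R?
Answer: 339117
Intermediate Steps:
q(d, R) = 4 - d - R*d (q(d, R) = 4 - (d + d*R) = 4 - (d + R*d) = 4 + (-d - R*d) = 4 - d - R*d)
406951 - q(595, -115) = 406951 - (4 - 1*595 - 1*(-115)*595) = 406951 - (4 - 595 + 68425) = 406951 - 1*67834 = 406951 - 67834 = 339117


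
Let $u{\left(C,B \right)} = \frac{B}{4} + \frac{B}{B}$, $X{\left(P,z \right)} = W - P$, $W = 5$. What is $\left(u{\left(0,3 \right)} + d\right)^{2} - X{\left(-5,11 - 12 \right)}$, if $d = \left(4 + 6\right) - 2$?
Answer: $\frac{1361}{16} \approx 85.063$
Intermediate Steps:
$X{\left(P,z \right)} = 5 - P$
$d = 8$ ($d = 10 - 2 = 8$)
$u{\left(C,B \right)} = 1 + \frac{B}{4}$ ($u{\left(C,B \right)} = B \frac{1}{4} + 1 = \frac{B}{4} + 1 = 1 + \frac{B}{4}$)
$\left(u{\left(0,3 \right)} + d\right)^{2} - X{\left(-5,11 - 12 \right)} = \left(\left(1 + \frac{1}{4} \cdot 3\right) + 8\right)^{2} - \left(5 - -5\right) = \left(\left(1 + \frac{3}{4}\right) + 8\right)^{2} - \left(5 + 5\right) = \left(\frac{7}{4} + 8\right)^{2} - 10 = \left(\frac{39}{4}\right)^{2} - 10 = \frac{1521}{16} - 10 = \frac{1361}{16}$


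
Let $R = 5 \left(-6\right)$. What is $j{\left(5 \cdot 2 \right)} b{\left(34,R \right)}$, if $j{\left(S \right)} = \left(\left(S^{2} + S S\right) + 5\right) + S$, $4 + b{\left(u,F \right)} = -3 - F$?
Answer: $4945$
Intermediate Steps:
$R = -30$
$b{\left(u,F \right)} = -7 - F$ ($b{\left(u,F \right)} = -4 - \left(3 + F\right) = -7 - F$)
$j{\left(S \right)} = 5 + S + 2 S^{2}$ ($j{\left(S \right)} = \left(\left(S^{2} + S^{2}\right) + 5\right) + S = \left(2 S^{2} + 5\right) + S = \left(5 + 2 S^{2}\right) + S = 5 + S + 2 S^{2}$)
$j{\left(5 \cdot 2 \right)} b{\left(34,R \right)} = \left(5 + 5 \cdot 2 + 2 \left(5 \cdot 2\right)^{2}\right) \left(-7 - -30\right) = \left(5 + 10 + 2 \cdot 10^{2}\right) \left(-7 + 30\right) = \left(5 + 10 + 2 \cdot 100\right) 23 = \left(5 + 10 + 200\right) 23 = 215 \cdot 23 = 4945$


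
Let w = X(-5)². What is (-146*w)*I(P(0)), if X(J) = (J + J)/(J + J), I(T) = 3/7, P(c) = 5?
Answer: -438/7 ≈ -62.571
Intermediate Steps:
I(T) = 3/7 (I(T) = 3*(⅐) = 3/7)
X(J) = 1 (X(J) = (2*J)/((2*J)) = (2*J)*(1/(2*J)) = 1)
w = 1 (w = 1² = 1)
(-146*w)*I(P(0)) = -146*1*(3/7) = -146*3/7 = -438/7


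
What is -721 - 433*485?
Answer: -210726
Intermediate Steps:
-721 - 433*485 = -721 - 210005 = -210726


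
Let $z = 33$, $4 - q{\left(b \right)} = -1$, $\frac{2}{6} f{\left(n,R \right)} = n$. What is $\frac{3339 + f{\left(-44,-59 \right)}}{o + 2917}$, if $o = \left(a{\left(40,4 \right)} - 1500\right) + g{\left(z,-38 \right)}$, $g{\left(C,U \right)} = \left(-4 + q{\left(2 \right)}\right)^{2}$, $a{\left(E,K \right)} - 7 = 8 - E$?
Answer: $\frac{3207}{1393} \approx 2.3022$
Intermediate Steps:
$f{\left(n,R \right)} = 3 n$
$a{\left(E,K \right)} = 15 - E$ ($a{\left(E,K \right)} = 7 - \left(-8 + E\right) = 15 - E$)
$q{\left(b \right)} = 5$ ($q{\left(b \right)} = 4 - -1 = 4 + 1 = 5$)
$g{\left(C,U \right)} = 1$ ($g{\left(C,U \right)} = \left(-4 + 5\right)^{2} = 1^{2} = 1$)
$o = -1524$ ($o = \left(\left(15 - 40\right) - 1500\right) + 1 = \left(-25 - 1500\right) + 1 = -1525 + 1 = -1524$)
$\frac{3339 + f{\left(-44,-59 \right)}}{o + 2917} = \frac{3339 + 3 \left(-44\right)}{-1524 + 2917} = \frac{3339 - 132}{1393} = 3207 \cdot \frac{1}{1393} = \frac{3207}{1393}$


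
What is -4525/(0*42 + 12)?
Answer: -4525/12 ≈ -377.08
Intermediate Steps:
-4525/(0*42 + 12) = -4525/(0 + 12) = -4525/12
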